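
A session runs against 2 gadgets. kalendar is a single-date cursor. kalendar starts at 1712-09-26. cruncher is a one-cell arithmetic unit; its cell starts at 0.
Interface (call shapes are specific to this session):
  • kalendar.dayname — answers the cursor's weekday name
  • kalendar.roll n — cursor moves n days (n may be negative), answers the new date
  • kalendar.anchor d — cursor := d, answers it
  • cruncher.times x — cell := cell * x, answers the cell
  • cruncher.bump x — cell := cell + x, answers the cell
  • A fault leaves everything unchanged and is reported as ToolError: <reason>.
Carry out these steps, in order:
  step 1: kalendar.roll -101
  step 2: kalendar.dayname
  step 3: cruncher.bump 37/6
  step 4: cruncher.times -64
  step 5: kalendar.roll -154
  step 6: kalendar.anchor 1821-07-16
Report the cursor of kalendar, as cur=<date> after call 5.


-> roll(n→-101)
<- 1712-06-17
-> dayname()
<- Friday
-> bump(x→37/6)
<- 37/6
-> times(x→-64)
<- -1184/3
-> roll(n→-154)
<- 1712-01-15
-> anchor(d→1821-07-16)
<- 1821-07-16

Answer: cur=1712-01-15


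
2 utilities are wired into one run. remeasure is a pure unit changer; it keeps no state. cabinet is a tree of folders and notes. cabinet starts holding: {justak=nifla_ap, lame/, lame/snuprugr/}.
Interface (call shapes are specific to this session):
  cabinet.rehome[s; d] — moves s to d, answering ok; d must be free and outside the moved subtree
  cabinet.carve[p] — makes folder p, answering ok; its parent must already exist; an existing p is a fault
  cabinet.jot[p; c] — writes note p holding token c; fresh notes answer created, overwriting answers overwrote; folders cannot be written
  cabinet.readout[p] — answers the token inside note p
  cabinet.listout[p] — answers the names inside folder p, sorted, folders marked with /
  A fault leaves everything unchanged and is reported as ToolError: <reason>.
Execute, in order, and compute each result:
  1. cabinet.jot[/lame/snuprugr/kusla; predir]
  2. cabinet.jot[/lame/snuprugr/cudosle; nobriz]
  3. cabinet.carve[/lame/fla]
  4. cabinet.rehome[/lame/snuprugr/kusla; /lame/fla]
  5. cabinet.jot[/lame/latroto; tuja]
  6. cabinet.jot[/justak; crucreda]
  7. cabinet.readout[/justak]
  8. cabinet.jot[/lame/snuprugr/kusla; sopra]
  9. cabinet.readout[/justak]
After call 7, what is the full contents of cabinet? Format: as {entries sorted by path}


Answer: {justak=crucreda, lame/, lame/fla/, lame/latroto=tuja, lame/snuprugr/, lame/snuprugr/cudosle=nobriz, lame/snuprugr/kusla=predir}

Derivation:
[in] cabinet.jot p: /lame/snuprugr/kusla c: predir
= created
[in] cabinet.jot p: /lame/snuprugr/cudosle c: nobriz
= created
[in] cabinet.carve p: /lame/fla
= ok
[in] cabinet.rehome s: /lame/snuprugr/kusla d: /lame/fla
= ToolError: exists
[in] cabinet.jot p: /lame/latroto c: tuja
= created
[in] cabinet.jot p: /justak c: crucreda
= overwrote
[in] cabinet.readout p: /justak
= crucreda
[in] cabinet.jot p: /lame/snuprugr/kusla c: sopra
= overwrote
[in] cabinet.readout p: /justak
= crucreda


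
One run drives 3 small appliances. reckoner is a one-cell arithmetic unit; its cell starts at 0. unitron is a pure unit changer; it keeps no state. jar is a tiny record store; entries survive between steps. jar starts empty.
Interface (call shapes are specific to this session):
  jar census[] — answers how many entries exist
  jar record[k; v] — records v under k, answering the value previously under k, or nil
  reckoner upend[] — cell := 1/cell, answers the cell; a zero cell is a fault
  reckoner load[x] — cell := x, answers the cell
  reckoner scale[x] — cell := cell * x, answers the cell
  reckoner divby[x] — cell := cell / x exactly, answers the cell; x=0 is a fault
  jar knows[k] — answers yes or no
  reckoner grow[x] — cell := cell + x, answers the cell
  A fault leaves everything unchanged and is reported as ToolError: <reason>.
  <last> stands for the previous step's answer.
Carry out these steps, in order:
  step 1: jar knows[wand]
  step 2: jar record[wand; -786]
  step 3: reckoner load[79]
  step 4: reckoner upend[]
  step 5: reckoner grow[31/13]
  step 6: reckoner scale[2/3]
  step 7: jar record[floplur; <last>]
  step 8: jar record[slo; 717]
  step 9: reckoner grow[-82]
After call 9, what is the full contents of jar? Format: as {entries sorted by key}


Answer: {floplur=4924/3081, slo=717, wand=-786}

Derivation:
# 1. jar knows(k=wand) ~> no
# 2. jar record(k=wand, v=-786) ~> nil
# 3. reckoner load(x=79) ~> 79
# 4. reckoner upend() ~> 1/79
# 5. reckoner grow(x=31/13) ~> 2462/1027
# 6. reckoner scale(x=2/3) ~> 4924/3081
# 7. jar record(k=floplur, v=<last>) ~> nil
# 8. jar record(k=slo, v=717) ~> nil
# 9. reckoner grow(x=-82) ~> -247718/3081


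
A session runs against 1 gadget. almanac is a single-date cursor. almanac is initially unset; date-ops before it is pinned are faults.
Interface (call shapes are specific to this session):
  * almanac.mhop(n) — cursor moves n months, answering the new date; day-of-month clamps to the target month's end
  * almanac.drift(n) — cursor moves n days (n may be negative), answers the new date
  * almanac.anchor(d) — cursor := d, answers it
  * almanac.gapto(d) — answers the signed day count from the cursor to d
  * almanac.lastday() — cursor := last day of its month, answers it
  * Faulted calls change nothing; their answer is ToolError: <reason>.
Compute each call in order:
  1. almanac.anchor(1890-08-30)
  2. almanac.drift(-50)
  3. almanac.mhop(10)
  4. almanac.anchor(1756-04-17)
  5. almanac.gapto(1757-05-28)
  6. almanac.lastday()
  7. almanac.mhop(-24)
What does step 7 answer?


Answer: 1754-04-30

Derivation:
$ almanac.anchor d=1890-08-30
  1890-08-30
$ almanac.drift n=-50
  1890-07-11
$ almanac.mhop n=10
  1891-05-11
$ almanac.anchor d=1756-04-17
  1756-04-17
$ almanac.gapto d=1757-05-28
  406
$ almanac.lastday
  1756-04-30
$ almanac.mhop n=-24
  1754-04-30


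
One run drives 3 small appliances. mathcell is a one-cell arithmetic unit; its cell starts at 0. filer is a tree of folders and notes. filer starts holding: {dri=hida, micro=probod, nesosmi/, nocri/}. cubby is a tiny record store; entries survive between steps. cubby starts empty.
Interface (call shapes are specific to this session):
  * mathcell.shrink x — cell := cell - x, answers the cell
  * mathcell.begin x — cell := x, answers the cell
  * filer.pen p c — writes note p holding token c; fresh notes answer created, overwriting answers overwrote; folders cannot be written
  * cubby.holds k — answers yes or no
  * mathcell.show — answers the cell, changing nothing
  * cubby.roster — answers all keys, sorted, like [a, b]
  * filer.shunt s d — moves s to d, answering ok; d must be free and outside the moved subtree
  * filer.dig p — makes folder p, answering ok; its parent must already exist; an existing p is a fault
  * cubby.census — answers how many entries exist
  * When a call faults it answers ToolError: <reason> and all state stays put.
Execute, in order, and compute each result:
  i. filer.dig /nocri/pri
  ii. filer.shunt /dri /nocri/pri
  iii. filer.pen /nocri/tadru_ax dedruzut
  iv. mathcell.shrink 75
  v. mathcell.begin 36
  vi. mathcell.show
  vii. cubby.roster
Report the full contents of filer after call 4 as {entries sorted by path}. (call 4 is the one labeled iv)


// filer.dig(p→/nocri/pri) == ok
// filer.shunt(s→/dri, d→/nocri/pri) == ToolError: exists
// filer.pen(p→/nocri/tadru_ax, c→dedruzut) == created
// mathcell.shrink(x→75) == -75
// mathcell.begin(x→36) == 36
// mathcell.show() == 36
// cubby.roster() == []

Answer: {dri=hida, micro=probod, nesosmi/, nocri/, nocri/pri/, nocri/tadru_ax=dedruzut}


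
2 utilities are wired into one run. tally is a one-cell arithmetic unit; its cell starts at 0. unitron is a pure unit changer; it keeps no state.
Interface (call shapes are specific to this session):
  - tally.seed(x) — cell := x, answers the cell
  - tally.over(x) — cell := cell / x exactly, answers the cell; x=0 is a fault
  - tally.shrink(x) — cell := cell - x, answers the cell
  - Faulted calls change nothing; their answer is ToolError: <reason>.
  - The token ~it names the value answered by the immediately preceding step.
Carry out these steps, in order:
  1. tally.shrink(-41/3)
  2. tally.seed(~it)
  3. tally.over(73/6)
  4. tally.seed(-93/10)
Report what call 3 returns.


Answer: 82/73

Derivation:
Using shrink(x→-41/3), → 41/3.
Calling seed(x→~it), and see 41/3.
Now I run over(x→73/6), → 82/73.
I run seed(x→-93/10), → -93/10.


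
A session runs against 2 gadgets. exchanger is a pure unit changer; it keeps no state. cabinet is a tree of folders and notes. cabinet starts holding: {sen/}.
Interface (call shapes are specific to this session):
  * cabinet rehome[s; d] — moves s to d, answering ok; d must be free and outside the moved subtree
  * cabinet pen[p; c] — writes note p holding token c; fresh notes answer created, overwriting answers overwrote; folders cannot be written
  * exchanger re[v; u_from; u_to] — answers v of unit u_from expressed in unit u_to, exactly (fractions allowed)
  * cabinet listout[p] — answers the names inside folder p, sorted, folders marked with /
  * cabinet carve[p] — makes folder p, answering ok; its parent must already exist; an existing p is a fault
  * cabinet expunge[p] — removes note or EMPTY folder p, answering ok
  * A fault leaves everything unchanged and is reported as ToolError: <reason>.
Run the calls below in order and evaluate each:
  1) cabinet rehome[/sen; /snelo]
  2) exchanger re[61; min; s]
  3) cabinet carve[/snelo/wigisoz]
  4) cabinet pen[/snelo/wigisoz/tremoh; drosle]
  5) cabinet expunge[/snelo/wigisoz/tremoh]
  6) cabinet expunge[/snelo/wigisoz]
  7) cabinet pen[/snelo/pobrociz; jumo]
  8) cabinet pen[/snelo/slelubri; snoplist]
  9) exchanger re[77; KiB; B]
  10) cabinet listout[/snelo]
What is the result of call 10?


// cabinet rehome(s=/sen, d=/snelo) ~> ok
// exchanger re(v=61, u_from=min, u_to=s) ~> 3660
// cabinet carve(p=/snelo/wigisoz) ~> ok
// cabinet pen(p=/snelo/wigisoz/tremoh, c=drosle) ~> created
// cabinet expunge(p=/snelo/wigisoz/tremoh) ~> ok
// cabinet expunge(p=/snelo/wigisoz) ~> ok
// cabinet pen(p=/snelo/pobrociz, c=jumo) ~> created
// cabinet pen(p=/snelo/slelubri, c=snoplist) ~> created
// exchanger re(v=77, u_from=KiB, u_to=B) ~> 78848
// cabinet listout(p=/snelo) ~> [pobrociz, slelubri]

Answer: [pobrociz, slelubri]


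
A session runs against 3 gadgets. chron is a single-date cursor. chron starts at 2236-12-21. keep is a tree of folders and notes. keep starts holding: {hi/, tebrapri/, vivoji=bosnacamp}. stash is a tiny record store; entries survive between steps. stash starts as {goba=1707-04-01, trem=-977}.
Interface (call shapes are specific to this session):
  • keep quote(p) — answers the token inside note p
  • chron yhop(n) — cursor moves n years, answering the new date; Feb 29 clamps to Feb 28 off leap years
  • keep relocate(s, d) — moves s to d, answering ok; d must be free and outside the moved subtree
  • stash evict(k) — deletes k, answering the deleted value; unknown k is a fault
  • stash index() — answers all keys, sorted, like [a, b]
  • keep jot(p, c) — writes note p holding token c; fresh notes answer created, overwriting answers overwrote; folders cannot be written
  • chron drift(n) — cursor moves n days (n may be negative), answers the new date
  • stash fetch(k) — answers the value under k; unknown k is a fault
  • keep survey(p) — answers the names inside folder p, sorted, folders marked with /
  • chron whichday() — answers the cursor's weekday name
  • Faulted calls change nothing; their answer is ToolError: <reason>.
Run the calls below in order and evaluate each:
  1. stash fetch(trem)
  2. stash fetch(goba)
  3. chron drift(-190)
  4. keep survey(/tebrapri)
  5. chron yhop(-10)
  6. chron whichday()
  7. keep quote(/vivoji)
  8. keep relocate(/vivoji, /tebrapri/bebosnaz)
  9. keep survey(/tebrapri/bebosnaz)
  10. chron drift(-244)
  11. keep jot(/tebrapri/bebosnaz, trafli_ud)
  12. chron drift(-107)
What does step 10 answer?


Answer: 2225-10-13

Derivation:
# 1. stash fetch(trem) == -977
# 2. stash fetch(goba) == 1707-04-01
# 3. chron drift(-190) == 2236-06-14
# 4. keep survey(/tebrapri) == []
# 5. chron yhop(-10) == 2226-06-14
# 6. chron whichday() == Wednesday
# 7. keep quote(/vivoji) == bosnacamp
# 8. keep relocate(/vivoji, /tebrapri/bebosnaz) == ok
# 9. keep survey(/tebrapri/bebosnaz) == ToolError: not a directory
# 10. chron drift(-244) == 2225-10-13
# 11. keep jot(/tebrapri/bebosnaz, trafli_ud) == overwrote
# 12. chron drift(-107) == 2225-06-28


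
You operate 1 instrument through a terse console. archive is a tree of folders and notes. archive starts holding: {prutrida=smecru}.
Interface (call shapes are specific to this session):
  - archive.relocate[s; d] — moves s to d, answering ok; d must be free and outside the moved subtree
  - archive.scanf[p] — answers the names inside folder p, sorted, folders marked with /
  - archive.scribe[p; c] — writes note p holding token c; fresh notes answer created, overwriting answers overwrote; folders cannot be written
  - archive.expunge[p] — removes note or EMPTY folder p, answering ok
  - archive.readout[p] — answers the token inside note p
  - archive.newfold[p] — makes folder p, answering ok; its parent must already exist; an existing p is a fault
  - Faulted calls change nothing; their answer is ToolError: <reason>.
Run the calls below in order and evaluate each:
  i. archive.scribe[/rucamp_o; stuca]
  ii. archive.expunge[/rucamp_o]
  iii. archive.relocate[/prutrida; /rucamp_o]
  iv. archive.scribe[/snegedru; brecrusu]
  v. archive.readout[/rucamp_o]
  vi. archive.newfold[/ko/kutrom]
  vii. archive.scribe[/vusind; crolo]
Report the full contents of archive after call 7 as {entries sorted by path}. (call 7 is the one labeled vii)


Answer: {rucamp_o=smecru, snegedru=brecrusu, vusind=crolo}

Derivation:
-- archive.scribe(p='/rucamp_o', c='stuca') -> created
-- archive.expunge(p='/rucamp_o') -> ok
-- archive.relocate(s='/prutrida', d='/rucamp_o') -> ok
-- archive.scribe(p='/snegedru', c='brecrusu') -> created
-- archive.readout(p='/rucamp_o') -> smecru
-- archive.newfold(p='/ko/kutrom') -> ToolError: no parent
-- archive.scribe(p='/vusind', c='crolo') -> created


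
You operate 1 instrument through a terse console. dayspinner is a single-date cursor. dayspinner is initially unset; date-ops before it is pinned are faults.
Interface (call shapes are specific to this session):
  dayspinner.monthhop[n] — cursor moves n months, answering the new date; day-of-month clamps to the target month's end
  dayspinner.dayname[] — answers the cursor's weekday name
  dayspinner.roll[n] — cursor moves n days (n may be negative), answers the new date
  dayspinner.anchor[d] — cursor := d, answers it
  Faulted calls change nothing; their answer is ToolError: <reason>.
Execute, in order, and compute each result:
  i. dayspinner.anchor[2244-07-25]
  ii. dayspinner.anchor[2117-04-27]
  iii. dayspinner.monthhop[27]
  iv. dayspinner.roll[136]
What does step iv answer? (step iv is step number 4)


I call anchor with d=2244-07-25, and observe 2244-07-25.
Invoking anchor with d=2117-04-27, giving 2117-04-27.
I invoke monthhop with n=27, giving 2119-07-27.
I use roll with n=136, and get 2119-12-10.

Answer: 2119-12-10


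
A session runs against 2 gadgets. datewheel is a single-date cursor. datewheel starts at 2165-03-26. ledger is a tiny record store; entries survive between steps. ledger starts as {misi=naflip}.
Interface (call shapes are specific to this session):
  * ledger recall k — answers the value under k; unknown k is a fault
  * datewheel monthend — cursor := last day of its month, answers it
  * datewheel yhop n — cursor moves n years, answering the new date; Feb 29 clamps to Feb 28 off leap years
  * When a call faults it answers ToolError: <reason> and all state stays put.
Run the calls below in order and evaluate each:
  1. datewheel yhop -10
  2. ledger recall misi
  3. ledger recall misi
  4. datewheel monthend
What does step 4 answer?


Answer: 2155-03-31

Derivation:
Do: datewheel yhop[n=-10]
See: 2155-03-26
Do: ledger recall[k=misi]
See: naflip
Do: ledger recall[k=misi]
See: naflip
Do: datewheel monthend[]
See: 2155-03-31


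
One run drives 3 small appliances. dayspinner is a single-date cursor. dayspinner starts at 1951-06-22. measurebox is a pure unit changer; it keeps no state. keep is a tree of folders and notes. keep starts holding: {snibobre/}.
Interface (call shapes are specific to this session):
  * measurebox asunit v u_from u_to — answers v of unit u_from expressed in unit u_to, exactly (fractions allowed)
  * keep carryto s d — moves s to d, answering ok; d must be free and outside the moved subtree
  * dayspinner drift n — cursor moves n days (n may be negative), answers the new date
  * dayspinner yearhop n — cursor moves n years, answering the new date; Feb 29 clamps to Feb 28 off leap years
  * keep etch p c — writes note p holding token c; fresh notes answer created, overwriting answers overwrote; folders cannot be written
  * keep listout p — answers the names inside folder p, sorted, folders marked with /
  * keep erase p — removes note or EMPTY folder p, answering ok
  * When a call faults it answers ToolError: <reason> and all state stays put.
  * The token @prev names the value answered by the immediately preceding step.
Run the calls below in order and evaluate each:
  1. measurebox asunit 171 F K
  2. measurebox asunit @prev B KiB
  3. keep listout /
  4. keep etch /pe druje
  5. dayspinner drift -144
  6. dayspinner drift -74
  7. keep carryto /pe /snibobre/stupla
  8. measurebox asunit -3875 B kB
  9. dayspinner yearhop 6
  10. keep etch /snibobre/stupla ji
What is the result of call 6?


Answer: 1950-11-16

Derivation:
Do: measurebox asunit[v='171'; u_from='F'; u_to='K']
See: 63067/180
Do: measurebox asunit[v='@prev'; u_from='B'; u_to='KiB']
See: 63067/184320
Do: keep listout[p='/']
See: [snibobre/]
Do: keep etch[p='/pe'; c='druje']
See: created
Do: dayspinner drift[n='-144']
See: 1951-01-29
Do: dayspinner drift[n='-74']
See: 1950-11-16
Do: keep carryto[s='/pe'; d='/snibobre/stupla']
See: ok
Do: measurebox asunit[v='-3875'; u_from='B'; u_to='kB']
See: -31/8
Do: dayspinner yearhop[n='6']
See: 1956-11-16
Do: keep etch[p='/snibobre/stupla'; c='ji']
See: overwrote


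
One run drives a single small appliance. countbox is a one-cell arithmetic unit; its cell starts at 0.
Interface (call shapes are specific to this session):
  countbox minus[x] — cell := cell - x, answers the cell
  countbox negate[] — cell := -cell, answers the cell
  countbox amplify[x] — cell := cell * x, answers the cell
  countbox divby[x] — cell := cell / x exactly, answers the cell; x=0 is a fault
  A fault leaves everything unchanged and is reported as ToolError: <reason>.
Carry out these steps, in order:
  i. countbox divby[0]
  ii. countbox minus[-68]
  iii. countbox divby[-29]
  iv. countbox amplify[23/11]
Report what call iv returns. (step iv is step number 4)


Answer: -1564/319

Derivation:
Step: countbox divby[x='0']
Result: ToolError: division by zero
Step: countbox minus[x='-68']
Result: 68
Step: countbox divby[x='-29']
Result: -68/29
Step: countbox amplify[x='23/11']
Result: -1564/319


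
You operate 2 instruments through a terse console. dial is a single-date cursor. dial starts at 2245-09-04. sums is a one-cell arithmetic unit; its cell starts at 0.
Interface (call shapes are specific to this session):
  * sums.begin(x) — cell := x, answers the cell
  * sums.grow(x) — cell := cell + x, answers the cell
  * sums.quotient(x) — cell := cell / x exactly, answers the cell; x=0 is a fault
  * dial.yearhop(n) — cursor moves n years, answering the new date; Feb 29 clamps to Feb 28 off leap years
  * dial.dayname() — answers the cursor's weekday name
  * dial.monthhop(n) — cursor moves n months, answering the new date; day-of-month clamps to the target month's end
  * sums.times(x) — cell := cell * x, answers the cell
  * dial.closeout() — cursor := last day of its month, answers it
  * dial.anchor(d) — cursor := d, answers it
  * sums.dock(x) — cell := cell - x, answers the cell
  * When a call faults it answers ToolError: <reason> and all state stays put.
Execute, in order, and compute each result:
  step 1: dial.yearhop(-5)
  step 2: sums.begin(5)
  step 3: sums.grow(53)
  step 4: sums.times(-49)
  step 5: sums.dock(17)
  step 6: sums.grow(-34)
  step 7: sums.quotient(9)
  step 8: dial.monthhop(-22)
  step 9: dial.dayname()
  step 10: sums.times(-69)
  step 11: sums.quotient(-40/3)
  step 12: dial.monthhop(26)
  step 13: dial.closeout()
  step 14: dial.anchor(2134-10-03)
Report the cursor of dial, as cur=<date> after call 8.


>> dial.yearhop(n→-5)
<< 2240-09-04
>> sums.begin(x→5)
<< 5
>> sums.grow(x→53)
<< 58
>> sums.times(x→-49)
<< -2842
>> sums.dock(x→17)
<< -2859
>> sums.grow(x→-34)
<< -2893
>> sums.quotient(x→9)
<< -2893/9
>> dial.monthhop(n→-22)
<< 2238-11-04
>> dial.dayname()
<< Sunday
>> sums.times(x→-69)
<< 66539/3
>> sums.quotient(x→-40/3)
<< -66539/40
>> dial.monthhop(n→26)
<< 2241-01-04
>> dial.closeout()
<< 2241-01-31
>> dial.anchor(d→2134-10-03)
<< 2134-10-03

Answer: cur=2238-11-04


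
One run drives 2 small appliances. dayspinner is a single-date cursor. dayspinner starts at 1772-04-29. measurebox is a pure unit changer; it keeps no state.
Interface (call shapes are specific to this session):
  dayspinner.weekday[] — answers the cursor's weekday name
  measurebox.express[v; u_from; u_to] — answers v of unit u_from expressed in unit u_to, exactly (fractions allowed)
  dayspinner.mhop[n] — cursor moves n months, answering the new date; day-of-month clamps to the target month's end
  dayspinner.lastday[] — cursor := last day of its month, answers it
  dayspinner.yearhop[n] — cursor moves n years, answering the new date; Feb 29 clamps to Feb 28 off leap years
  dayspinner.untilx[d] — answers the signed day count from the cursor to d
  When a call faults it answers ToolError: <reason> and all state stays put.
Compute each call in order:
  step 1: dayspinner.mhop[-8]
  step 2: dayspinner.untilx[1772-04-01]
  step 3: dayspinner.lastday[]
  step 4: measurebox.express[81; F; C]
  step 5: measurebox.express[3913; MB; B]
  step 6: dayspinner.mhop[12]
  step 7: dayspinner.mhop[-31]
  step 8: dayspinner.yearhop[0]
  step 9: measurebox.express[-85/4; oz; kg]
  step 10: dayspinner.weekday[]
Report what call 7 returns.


Now I run dayspinner.mhop passing n='-8', which returns 1771-08-29.
Invoking dayspinner.untilx passing d='1772-04-01', and see 216.
I use dayspinner.lastday(), — result: 1771-08-31.
I invoke measurebox.express passing v='81', u_from='F', u_to='C', giving 245/9.
Then measurebox.express passing v='3913', u_from='MB', u_to='B', which returns 3913000000.
I try dayspinner.mhop passing n='12', giving 1772-08-31.
I try dayspinner.mhop passing n='-31', giving 1770-01-31.
Invoking dayspinner.yearhop passing n='0': 1770-01-31.
Now I run measurebox.express passing v='-85/4', u_from='oz', u_to='kg', yielding -771107029/1280000000.
Using dayspinner.weekday, and observe Wednesday.

Answer: 1770-01-31


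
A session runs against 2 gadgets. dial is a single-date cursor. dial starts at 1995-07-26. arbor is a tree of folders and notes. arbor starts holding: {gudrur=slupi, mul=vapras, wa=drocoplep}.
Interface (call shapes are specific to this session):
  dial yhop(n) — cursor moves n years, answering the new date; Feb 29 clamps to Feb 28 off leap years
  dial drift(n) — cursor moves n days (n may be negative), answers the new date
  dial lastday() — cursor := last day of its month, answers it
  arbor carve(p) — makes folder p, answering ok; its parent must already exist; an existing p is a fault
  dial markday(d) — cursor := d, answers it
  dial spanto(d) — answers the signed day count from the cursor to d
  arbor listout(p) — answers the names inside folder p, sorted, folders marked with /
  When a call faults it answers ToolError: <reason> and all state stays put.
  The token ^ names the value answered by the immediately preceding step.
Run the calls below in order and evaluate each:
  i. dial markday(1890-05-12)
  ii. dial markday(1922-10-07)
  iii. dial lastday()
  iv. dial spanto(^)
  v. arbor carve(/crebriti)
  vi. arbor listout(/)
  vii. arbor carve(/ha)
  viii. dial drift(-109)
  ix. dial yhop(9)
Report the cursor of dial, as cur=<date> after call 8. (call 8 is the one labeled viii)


Answer: cur=1922-07-14

Derivation:
Step: dial markday[d='1890-05-12']
Result: 1890-05-12
Step: dial markday[d='1922-10-07']
Result: 1922-10-07
Step: dial lastday[]
Result: 1922-10-31
Step: dial spanto[d='^']
Result: 0
Step: arbor carve[p='/crebriti']
Result: ok
Step: arbor listout[p='/']
Result: [crebriti/, gudrur, mul, wa]
Step: arbor carve[p='/ha']
Result: ok
Step: dial drift[n='-109']
Result: 1922-07-14
Step: dial yhop[n='9']
Result: 1931-07-14


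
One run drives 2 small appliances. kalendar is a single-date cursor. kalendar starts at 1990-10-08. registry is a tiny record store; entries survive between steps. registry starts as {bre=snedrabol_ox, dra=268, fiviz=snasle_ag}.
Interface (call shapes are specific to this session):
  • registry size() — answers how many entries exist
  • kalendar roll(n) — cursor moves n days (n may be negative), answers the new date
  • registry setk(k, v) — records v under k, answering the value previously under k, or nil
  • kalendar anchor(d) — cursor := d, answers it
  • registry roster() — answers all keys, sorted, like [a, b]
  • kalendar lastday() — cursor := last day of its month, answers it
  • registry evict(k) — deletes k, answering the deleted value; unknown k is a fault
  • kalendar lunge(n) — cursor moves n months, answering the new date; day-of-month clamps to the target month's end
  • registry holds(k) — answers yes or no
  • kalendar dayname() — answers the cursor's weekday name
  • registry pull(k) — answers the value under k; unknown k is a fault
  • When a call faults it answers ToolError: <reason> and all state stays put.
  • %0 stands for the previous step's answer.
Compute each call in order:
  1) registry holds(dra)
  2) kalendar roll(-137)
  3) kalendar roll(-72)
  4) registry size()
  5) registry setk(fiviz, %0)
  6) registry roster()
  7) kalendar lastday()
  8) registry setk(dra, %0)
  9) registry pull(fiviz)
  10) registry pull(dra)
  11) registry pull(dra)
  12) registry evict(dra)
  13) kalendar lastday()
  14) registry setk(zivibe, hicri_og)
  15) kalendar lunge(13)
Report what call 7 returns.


Answer: 1990-03-31

Derivation:
I use registry holds passing dra, — result: yes.
Next I call kalendar roll passing -137, and see 1990-05-24.
Invoking kalendar roll passing -72, which returns 1990-03-13.
Invoking registry size, yielding 3.
Calling registry setk passing fiviz, %0: snasle_ag.
I try registry roster, which returns [bre, dra, fiviz].
I call kalendar lastday, yielding 1990-03-31.
I try registry setk passing dra, %0: 268.
I invoke registry pull passing fiviz, which returns 3.
Calling registry pull passing dra, and observe 1990-03-31.
Next I call registry pull passing dra, and see 1990-03-31.
Now I run registry evict passing dra, → 1990-03-31.
I use kalendar lastday(), giving 1990-03-31.
Calling registry setk passing zivibe, hicri_og, and get nil.
Calling kalendar lunge passing 13, yielding 1991-04-30.


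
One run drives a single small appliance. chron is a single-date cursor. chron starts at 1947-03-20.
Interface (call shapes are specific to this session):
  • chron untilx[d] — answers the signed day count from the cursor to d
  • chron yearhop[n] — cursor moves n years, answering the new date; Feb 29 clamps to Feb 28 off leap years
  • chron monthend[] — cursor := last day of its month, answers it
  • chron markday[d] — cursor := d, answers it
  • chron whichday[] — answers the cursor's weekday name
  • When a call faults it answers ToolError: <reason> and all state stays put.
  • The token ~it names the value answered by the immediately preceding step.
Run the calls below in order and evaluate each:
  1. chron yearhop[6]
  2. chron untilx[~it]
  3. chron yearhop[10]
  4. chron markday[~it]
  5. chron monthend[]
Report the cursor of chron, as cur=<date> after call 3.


Answer: cur=1963-03-20

Derivation:
// 1. chron yearhop(n=6) => 1953-03-20
// 2. chron untilx(d=~it) => 0
// 3. chron yearhop(n=10) => 1963-03-20
// 4. chron markday(d=~it) => 1963-03-20
// 5. chron monthend() => 1963-03-31


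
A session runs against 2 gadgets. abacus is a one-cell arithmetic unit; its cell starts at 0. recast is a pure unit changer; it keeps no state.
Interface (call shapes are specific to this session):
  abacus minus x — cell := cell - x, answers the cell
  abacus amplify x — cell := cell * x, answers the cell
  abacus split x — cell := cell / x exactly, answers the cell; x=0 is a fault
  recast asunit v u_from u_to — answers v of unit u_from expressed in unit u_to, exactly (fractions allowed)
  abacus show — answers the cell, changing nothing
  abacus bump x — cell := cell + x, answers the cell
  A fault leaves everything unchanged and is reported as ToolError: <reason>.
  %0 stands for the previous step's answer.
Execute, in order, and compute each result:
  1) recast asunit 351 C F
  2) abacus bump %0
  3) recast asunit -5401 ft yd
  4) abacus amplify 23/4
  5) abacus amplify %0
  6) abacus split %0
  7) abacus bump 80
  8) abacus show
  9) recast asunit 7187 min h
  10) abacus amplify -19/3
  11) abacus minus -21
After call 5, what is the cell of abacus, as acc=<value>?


Answer: acc=5827337569/400

Derivation:
Do: recast asunit[v: 351; u_from: C; u_to: F]
See: 3319/5
Do: abacus bump[x: %0]
See: 3319/5
Do: recast asunit[v: -5401; u_from: ft; u_to: yd]
See: -5401/3
Do: abacus amplify[x: 23/4]
See: 76337/20
Do: abacus amplify[x: %0]
See: 5827337569/400
Do: abacus split[x: %0]
See: 1
Do: abacus bump[x: 80]
See: 81
Do: abacus show[]
See: 81
Do: recast asunit[v: 7187; u_from: min; u_to: h]
See: 7187/60
Do: abacus amplify[x: -19/3]
See: -513
Do: abacus minus[x: -21]
See: -492


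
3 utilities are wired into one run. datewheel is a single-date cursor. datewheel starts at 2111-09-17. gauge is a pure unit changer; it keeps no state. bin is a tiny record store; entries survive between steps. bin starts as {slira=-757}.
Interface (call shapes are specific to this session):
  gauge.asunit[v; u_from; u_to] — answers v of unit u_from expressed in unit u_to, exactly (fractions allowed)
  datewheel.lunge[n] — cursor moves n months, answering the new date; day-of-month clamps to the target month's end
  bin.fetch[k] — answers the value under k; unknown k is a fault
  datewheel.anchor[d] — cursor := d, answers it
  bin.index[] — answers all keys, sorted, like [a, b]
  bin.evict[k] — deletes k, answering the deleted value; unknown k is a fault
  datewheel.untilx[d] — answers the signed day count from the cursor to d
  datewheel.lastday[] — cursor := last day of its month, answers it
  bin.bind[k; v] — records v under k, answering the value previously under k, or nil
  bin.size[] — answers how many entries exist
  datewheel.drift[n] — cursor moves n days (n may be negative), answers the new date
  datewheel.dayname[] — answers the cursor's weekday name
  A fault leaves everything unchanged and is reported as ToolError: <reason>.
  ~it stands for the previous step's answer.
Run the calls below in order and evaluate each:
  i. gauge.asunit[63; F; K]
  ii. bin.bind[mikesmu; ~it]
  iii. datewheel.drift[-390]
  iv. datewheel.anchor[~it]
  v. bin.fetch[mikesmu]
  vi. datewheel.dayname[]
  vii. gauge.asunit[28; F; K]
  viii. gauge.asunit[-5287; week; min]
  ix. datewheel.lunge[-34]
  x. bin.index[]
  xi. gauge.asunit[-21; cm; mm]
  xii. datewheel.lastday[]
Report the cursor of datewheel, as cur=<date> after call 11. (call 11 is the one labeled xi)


CALL gauge.asunit[v→63; u_from→F; u_to→K]
RET  52267/180
CALL bin.bind[k→mikesmu; v→~it]
RET  nil
CALL datewheel.drift[n→-390]
RET  2110-08-23
CALL datewheel.anchor[d→~it]
RET  2110-08-23
CALL bin.fetch[k→mikesmu]
RET  52267/180
CALL datewheel.dayname[]
RET  Saturday
CALL gauge.asunit[v→28; u_from→F; u_to→K]
RET  48767/180
CALL gauge.asunit[v→-5287; u_from→week; u_to→min]
RET  -53292960
CALL datewheel.lunge[n→-34]
RET  2107-10-23
CALL bin.index[]
RET  [mikesmu, slira]
CALL gauge.asunit[v→-21; u_from→cm; u_to→mm]
RET  -210
CALL datewheel.lastday[]
RET  2107-10-31

Answer: cur=2107-10-23


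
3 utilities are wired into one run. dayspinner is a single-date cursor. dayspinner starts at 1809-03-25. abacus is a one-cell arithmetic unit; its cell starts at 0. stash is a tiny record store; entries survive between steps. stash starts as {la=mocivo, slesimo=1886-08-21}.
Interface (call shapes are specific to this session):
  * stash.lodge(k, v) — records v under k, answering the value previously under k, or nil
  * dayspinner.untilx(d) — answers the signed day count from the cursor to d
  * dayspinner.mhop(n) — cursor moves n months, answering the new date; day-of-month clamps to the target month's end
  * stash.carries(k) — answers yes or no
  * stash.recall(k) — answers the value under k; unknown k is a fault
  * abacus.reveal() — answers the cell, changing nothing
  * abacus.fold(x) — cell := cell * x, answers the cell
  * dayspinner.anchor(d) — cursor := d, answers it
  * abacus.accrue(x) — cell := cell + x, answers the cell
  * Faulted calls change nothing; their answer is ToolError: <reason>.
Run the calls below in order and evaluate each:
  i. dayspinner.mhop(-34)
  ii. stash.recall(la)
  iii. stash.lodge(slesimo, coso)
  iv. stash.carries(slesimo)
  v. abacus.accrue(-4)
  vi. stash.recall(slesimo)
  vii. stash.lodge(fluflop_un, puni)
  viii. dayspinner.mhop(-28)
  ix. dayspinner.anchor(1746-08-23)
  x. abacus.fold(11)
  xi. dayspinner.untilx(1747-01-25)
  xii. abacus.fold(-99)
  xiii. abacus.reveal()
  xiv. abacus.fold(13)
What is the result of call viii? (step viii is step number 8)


;; 1. mhop(n→-34) -> 1806-05-25
;; 2. recall(k→la) -> mocivo
;; 3. lodge(k→slesimo, v→coso) -> 1886-08-21
;; 4. carries(k→slesimo) -> yes
;; 5. accrue(x→-4) -> -4
;; 6. recall(k→slesimo) -> coso
;; 7. lodge(k→fluflop_un, v→puni) -> nil
;; 8. mhop(n→-28) -> 1804-01-25
;; 9. anchor(d→1746-08-23) -> 1746-08-23
;; 10. fold(x→11) -> -44
;; 11. untilx(d→1747-01-25) -> 155
;; 12. fold(x→-99) -> 4356
;; 13. reveal() -> 4356
;; 14. fold(x→13) -> 56628

Answer: 1804-01-25


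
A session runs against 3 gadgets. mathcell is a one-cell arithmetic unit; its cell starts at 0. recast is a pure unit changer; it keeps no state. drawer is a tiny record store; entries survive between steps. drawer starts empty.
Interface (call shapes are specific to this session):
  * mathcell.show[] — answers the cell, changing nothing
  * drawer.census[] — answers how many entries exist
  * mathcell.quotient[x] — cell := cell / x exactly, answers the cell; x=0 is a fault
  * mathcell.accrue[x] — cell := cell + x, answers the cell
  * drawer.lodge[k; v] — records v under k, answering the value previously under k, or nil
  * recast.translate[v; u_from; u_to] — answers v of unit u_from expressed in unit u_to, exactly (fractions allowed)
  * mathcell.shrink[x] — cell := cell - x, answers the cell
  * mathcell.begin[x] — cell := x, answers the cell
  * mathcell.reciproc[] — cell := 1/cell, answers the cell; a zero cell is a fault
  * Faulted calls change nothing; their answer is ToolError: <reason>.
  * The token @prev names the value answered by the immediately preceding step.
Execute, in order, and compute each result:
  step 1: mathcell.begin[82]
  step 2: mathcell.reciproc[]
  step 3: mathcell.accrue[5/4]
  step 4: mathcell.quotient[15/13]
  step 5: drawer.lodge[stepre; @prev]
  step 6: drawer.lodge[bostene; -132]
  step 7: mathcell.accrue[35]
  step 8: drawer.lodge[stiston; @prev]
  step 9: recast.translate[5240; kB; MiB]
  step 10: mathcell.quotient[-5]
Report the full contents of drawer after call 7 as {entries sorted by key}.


Answer: {bostene=-132, stepre=897/820}

Derivation:
Invoking mathcell.begin passing x→82, which returns 82.
I run mathcell.reciproc, which returns 1/82.
I try mathcell.accrue passing x→5/4, giving 207/164.
Invoking mathcell.quotient passing x→15/13, and get 897/820.
I invoke drawer.lodge passing k→stepre, v→@prev, which returns nil.
I run drawer.lodge passing k→bostene, v→-132, and observe nil.
I use mathcell.accrue passing x→35, giving 29597/820.
Next I call drawer.lodge passing k→stiston, v→@prev, yielding nil.
Calling recast.translate passing v→5240, u_from→kB, u_to→MiB, and get 81875/16384.
Using mathcell.quotient passing x→-5, → -29597/4100.


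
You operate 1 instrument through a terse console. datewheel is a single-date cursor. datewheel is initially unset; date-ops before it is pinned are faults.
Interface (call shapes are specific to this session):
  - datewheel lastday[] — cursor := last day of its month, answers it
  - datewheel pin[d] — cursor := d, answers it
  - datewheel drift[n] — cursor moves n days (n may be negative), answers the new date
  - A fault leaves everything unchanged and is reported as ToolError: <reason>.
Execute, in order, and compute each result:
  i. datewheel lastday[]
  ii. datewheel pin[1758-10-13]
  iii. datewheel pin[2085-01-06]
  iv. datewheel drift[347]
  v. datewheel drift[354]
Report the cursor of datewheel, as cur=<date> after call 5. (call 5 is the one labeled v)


Answer: cur=2086-12-08

Derivation:
% datewheel lastday
:: ToolError: no date set
% datewheel pin 1758-10-13
:: 1758-10-13
% datewheel pin 2085-01-06
:: 2085-01-06
% datewheel drift 347
:: 2085-12-19
% datewheel drift 354
:: 2086-12-08


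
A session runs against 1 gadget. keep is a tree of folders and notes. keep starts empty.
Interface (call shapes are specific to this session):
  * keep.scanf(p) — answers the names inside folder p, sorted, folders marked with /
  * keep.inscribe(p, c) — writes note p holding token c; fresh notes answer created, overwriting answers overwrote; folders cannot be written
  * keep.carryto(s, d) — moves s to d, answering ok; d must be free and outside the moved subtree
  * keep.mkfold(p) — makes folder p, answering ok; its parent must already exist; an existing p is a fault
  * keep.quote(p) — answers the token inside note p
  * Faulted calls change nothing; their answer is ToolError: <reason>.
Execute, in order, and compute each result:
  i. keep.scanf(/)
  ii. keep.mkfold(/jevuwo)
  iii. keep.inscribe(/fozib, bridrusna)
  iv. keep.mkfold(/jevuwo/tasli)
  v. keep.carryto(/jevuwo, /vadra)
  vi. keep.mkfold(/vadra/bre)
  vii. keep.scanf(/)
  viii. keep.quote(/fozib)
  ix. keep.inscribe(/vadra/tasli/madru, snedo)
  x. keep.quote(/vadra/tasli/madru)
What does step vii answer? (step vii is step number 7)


Answer: [fozib, vadra/]

Derivation:
# keep.scanf(p: /) ~> []
# keep.mkfold(p: /jevuwo) ~> ok
# keep.inscribe(p: /fozib, c: bridrusna) ~> created
# keep.mkfold(p: /jevuwo/tasli) ~> ok
# keep.carryto(s: /jevuwo, d: /vadra) ~> ok
# keep.mkfold(p: /vadra/bre) ~> ok
# keep.scanf(p: /) ~> [fozib, vadra/]
# keep.quote(p: /fozib) ~> bridrusna
# keep.inscribe(p: /vadra/tasli/madru, c: snedo) ~> created
# keep.quote(p: /vadra/tasli/madru) ~> snedo


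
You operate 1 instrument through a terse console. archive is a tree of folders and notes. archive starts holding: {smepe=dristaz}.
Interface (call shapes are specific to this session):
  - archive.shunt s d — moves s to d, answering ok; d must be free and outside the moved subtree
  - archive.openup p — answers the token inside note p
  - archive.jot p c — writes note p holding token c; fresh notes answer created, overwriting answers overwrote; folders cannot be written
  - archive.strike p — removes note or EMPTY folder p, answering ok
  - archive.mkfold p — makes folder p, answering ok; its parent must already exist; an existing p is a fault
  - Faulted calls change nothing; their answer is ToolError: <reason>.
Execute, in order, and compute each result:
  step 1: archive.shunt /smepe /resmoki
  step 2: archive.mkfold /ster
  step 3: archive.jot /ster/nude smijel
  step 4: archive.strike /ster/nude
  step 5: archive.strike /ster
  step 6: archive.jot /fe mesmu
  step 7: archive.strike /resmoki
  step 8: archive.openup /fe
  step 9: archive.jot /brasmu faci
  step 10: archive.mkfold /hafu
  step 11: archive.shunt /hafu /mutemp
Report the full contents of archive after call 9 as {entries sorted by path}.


Answer: {brasmu=faci, fe=mesmu}

Derivation:
I run archive.shunt on s→/smepe, d→/resmoki, → ok.
Then archive.mkfold on p→/ster, and observe ok.
I run archive.jot on p→/ster/nude, c→smijel: created.
Now I run archive.strike on p→/ster/nude, yielding ok.
I call archive.strike on p→/ster, — result: ok.
I use archive.jot on p→/fe, c→mesmu: created.
I use archive.strike on p→/resmoki, giving ok.
I call archive.openup on p→/fe, — result: mesmu.
I call archive.jot on p→/brasmu, c→faci, → created.
I use archive.mkfold on p→/hafu, giving ok.
Calling archive.shunt on s→/hafu, d→/mutemp, which returns ok.
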